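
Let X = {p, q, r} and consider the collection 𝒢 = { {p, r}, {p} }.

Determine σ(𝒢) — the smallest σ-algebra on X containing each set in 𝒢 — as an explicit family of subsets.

Seed the family with 𝒢 together with ∅ and X: { {}, {p}, {p, r}, X }.
Step 1: +2 →
  {q}  = {p, r}ᶜ
  {q, r}  = {p}ᶜ
  [6 total]
Step 2. New:
  {p, q}  = {q} ∪ {p}
  [7 total]
Step 3: 1 new —
  {r}  = {p, q}ᶜ
  [8 total]
Step 4 adds nothing — fixpoint reached.

Therefore σ(𝒢) = { {}, {p}, {q}, {r}, {p, q}, {p, r}, {q, r}, X } (|σ(𝒢)| = 8).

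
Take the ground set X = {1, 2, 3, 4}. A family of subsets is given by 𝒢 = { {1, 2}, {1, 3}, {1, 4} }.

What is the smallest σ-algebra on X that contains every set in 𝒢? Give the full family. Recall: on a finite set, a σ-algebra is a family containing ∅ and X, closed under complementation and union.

Start: 𝒢 ∪ {∅, X} = { {}, {1, 2}, {1, 3}, {1, 4}, X }.
Iteration 1. New:
  {2, 3}  = complement {1, 4}
  {2, 4}  = complement {1, 3}
  {3, 4}  = complement {1, 2}
  {1, 2, 3}  = {1, 2} ∪ {1, 3}
  {1, 2, 4}  = {1, 4} ∪ {1, 2}
  {1, 3, 4}  = {1, 4} ∪ {1, 3}
  — 11 sets.
Iteration 2 adds 4:
  {2}  = complement {1, 3, 4}
  {3}  = complement {1, 2, 4}
  {4}  = complement {1, 2, 3}
  {2, 3, 4}  = {3, 4} ∪ {2, 3}
  — 15 sets.
Iteration 3: 1 new —
  {1}  = complement {2, 3, 4}
  — 16 sets.
Iteration 4 adds nothing — fixpoint reached.

σ(𝒢) = { {}, {1}, {2}, {3}, {4}, {1, 2}, {1, 3}, {1, 4}, {2, 3}, {2, 4}, {3, 4}, {1, 2, 3}, {1, 2, 4}, {1, 3, 4}, {2, 3, 4}, X }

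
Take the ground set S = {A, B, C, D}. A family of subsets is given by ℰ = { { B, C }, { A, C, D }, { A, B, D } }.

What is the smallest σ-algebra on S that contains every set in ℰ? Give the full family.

σ(ℰ) (8 sets): { ∅, { B }, { C }, { A, D }, { B, C }, { A, B, D }, { A, C, D }, S }

Check:
Initial family (5 sets): { ∅, { B, C }, { A, B, D }, { A, C, D }, S }.
Round 1: +3 →
  { B }  = { A, C, D }ᶜ
  { C }  = { A, B, D }ᶜ
  { A, D }  = { B, C }ᶜ
Round 2: stable.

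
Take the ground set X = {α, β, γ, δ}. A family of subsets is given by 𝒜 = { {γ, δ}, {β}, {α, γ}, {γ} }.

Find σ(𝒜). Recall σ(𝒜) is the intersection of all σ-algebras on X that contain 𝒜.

σ(𝒜) = { {}, {α}, {β}, {γ}, {δ}, {α, β}, {α, γ}, {α, δ}, {β, γ}, {β, δ}, {γ, δ}, {α, β, γ}, {α, β, δ}, {α, γ, δ}, {β, γ, δ}, X }

Trace:
Initial family (6 sets): { {}, {β}, {γ}, {α, γ}, {γ, δ}, X }.
Round 1 (7 new):
  {α, β}  = complement {γ, δ}
  {β, γ}  = {γ} ∪ {β}
  {β, δ}  = complement {α, γ}
  {α, β, γ}  = {α, γ} ∪ {β}
  {α, β, δ}  = complement {γ}
  {α, γ, δ}  = complement {β}
  {β, γ, δ}  = {γ, δ} ∪ {β}
  [13 total]
Round 2 adds 3:
  {α}  = complement {β, γ, δ}
  {δ}  = complement {α, β, γ}
  {α, δ}  = complement {β, γ}
  [16 total]
Round 3: no new sets; the family is a σ-algebra.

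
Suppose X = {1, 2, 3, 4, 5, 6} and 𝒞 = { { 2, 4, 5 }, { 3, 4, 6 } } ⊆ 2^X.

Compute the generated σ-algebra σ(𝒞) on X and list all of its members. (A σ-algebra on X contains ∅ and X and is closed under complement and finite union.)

Seed the family with 𝒞 together with ∅ and X: { {}, { 2, 4, 5 }, { 3, 4, 6 }, X }.
Pass 1. New:
  { 1, 2, 5 }  = ᶜ of { 3, 4, 6 }
  { 1, 3, 6 }  = ᶜ of { 2, 4, 5 }
  { 2, 3, 4, 5, 6 }  = { 3, 4, 6 } ∪ { 2, 4, 5 }
  [7 total]
Pass 2: 4 new —
  { 1 }  = ᶜ of { 2, 3, 4, 5, 6 }
  { 1, 2, 4, 5 }  = { 1, 2, 5 } ∪ { 2, 4, 5 }
  { 1, 3, 4, 6 }  = { 1, 3, 6 } ∪ { 3, 4, 6 }
  { 1, 2, 3, 5, 6 }  = { 1, 2, 5 } ∪ { 1, 3, 6 }
  [11 total]
Pass 3 adds 3:
  { 4 }  = ᶜ of { 1, 2, 3, 5, 6 }
  { 2, 5 }  = ᶜ of { 1, 3, 4, 6 }
  { 3, 6 }  = ᶜ of { 1, 2, 4, 5 }
  [14 total]
Pass 4: 2 new —
  { 1, 4 }  = { 4 } ∪ { 1 }
  { 2, 3, 5, 6 }  = { 2, 5 } ∪ { 3, 6 }
  [16 total]
Pass 5: stable.

Therefore σ(𝒞) = { {}, { 1 }, { 4 }, { 1, 4 }, { 2, 5 }, { 3, 6 }, { 1, 2, 5 }, { 1, 3, 6 }, { 2, 4, 5 }, { 3, 4, 6 }, { 1, 2, 4, 5 }, { 1, 3, 4, 6 }, { 2, 3, 5, 6 }, { 1, 2, 3, 5, 6 }, { 2, 3, 4, 5, 6 }, X } (|σ(𝒞)| = 16).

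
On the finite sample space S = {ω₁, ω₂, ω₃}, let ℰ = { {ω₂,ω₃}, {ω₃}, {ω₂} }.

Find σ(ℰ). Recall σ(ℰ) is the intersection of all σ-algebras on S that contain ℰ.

Answer: σ(ℰ) = { {}, {ω₁}, {ω₂}, {ω₃}, {ω₁,ω₂}, {ω₁,ω₃}, {ω₂,ω₃}, S }

Trace:
Start: ℰ ∪ {∅, S} = { {}, {ω₂}, {ω₃}, {ω₂,ω₃}, S }.
Round 1 adds 3:
  {ω₁}  = complement {ω₂,ω₃}
  {ω₁,ω₂}  = complement {ω₃}
  {ω₁,ω₃}  = complement {ω₂}
  |family| = 8
Round 2 adds nothing — fixpoint reached.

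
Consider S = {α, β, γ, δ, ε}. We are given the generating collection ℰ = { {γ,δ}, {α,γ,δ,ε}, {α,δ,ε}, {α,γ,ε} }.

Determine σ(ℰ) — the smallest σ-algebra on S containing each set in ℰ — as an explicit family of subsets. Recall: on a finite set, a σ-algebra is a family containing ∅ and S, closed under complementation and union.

Answer: σ(ℰ) = { {}, {β}, {γ}, {δ}, {α,ε}, {β,γ}, {β,δ}, {γ,δ}, {α,β,ε}, {α,γ,ε}, {α,δ,ε}, {β,γ,δ}, {α,β,γ,ε}, {α,β,δ,ε}, {α,γ,δ,ε}, S }

Trace:
Start: ℰ ∪ {∅, S} = { {}, {γ,δ}, {α,γ,ε}, {α,δ,ε}, {α,γ,δ,ε}, S }.
Round 1 adds 4:
  {β}  = complement {α,γ,δ,ε}
  {β,γ}  = complement {α,δ,ε}
  {β,δ}  = complement {α,γ,ε}
  {α,β,ε}  = complement {γ,δ}
  (now 10)
Round 2 (3 new):
  {β,γ,δ}  = {γ,δ} ∪ {β}
  {α,β,γ,ε}  = {α,γ,ε} ∪ {β}
  {α,β,δ,ε}  = {α,δ,ε} ∪ {β}
  (now 13)
Round 3 adds 3:
  {γ}  = complement {α,β,δ,ε}
  {δ}  = complement {α,β,γ,ε}
  {α,ε}  = complement {β,γ,δ}
  (now 16)
Round 4: closed — nothing new.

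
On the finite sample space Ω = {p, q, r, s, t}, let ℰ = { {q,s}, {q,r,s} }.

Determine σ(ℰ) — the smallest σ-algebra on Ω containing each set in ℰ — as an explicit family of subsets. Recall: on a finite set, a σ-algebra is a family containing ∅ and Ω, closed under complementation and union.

Seed the family with ℰ together with ∅ and Ω: { {}, {q,s}, {q,r,s}, Ω }.
Iteration 1 adds 2:
  {p,t}  = Ω∖{q,r,s}
  {p,r,t}  = Ω∖{q,s}
  [6 total]
Iteration 2 (1 new):
  {p,q,s,t}  = {p,t} ∪ {q,s}
  [7 total]
Iteration 3: 1 new —
  {r}  = Ω∖{p,q,s,t}
  [8 total]
Iteration 4 adds nothing — fixpoint reached.

σ(ℰ) = { {}, {r}, {p,t}, {q,s}, {p,r,t}, {q,r,s}, {p,q,s,t}, Ω }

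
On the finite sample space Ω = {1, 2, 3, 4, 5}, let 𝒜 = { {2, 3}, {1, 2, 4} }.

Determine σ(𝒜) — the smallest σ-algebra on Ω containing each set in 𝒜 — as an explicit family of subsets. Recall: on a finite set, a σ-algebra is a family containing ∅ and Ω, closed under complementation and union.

|σ(𝒜)| = 16.  σ(𝒜) = { ∅, {2}, {3}, {5}, {1, 4}, {2, 3}, {2, 5}, {3, 5}, {1, 2, 4}, {1, 3, 4}, {1, 4, 5}, {2, 3, 5}, {1, 2, 3, 4}, {1, 2, 4, 5}, {1, 3, 4, 5}, Ω }

Check:
Initial family (4 sets): { ∅, {2, 3}, {1, 2, 4}, Ω }.
Step 1 (3 new):
  {3, 5}  = complement {1, 2, 4}
  {1, 4, 5}  = complement {2, 3}
  {1, 2, 3, 4}  = {2, 3} ∪ {1, 2, 4}
  (now 7)
Step 2. New:
  {5}  = complement {1, 2, 3, 4}
  {2, 3, 5}  = {2, 3} ∪ {3, 5}
  {1, 2, 4, 5}  = {1, 4, 5} ∪ {1, 2, 4}
  {1, 3, 4, 5}  = {1, 4, 5} ∪ {3, 5}
  (now 11)
Step 3 (3 new):
  {2}  = complement {1, 3, 4, 5}
  {3}  = complement {1, 2, 4, 5}
  {1, 4}  = complement {2, 3, 5}
  (now 14)
Step 4: 2 new —
  {2, 5}  = {2} ∪ {5}
  {1, 3, 4}  = {3} ∪ {1, 4}
  (now 16)
Step 5: no new sets; the family is a σ-algebra.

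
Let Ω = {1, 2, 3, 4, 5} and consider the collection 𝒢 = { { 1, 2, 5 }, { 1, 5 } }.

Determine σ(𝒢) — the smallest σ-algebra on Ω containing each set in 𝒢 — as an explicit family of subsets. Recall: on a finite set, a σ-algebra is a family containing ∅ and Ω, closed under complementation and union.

σ(𝒢) (8 sets): { ∅, { 2 }, { 1, 5 }, { 3, 4 }, { 1, 2, 5 }, { 2, 3, 4 }, { 1, 3, 4, 5 }, Ω }

Check:
Seed the family with 𝒢 together with ∅ and Ω: { ∅, { 1, 5 }, { 1, 2, 5 }, Ω }.
Round 1 adds 2:
  { 3, 4 }  = Ω∖{ 1, 2, 5 }
  { 2, 3, 4 }  = Ω∖{ 1, 5 }
  — 6 sets.
Round 2 adds 1:
  { 1, 3, 4, 5 }  = { 3, 4 } ∪ { 1, 5 }
  — 7 sets.
Round 3. New:
  { 2 }  = Ω∖{ 1, 3, 4, 5 }
  — 8 sets.
Round 4: closed — nothing new.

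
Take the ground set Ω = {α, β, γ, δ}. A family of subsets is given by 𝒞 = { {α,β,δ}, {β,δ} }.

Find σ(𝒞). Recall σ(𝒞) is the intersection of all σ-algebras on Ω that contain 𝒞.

Answer: σ(𝒞) = { {}, {α}, {γ}, {α,γ}, {β,δ}, {α,β,δ}, {β,γ,δ}, Ω }

Check:
Take S₀ = 𝒞 ∪ {∅, Ω} = { {}, {β,δ}, {α,β,δ}, Ω }.
Iteration 1: +2 →
  {γ}  = Ω∖{α,β,δ}
  {α,γ}  = Ω∖{β,δ}
  (now 6)
Iteration 2: 1 new —
  {β,γ,δ}  = {γ} ∪ {β,δ}
  (now 7)
Iteration 3 (1 new):
  {α}  = Ω∖{β,γ,δ}
  (now 8)
Iteration 4: closed — nothing new.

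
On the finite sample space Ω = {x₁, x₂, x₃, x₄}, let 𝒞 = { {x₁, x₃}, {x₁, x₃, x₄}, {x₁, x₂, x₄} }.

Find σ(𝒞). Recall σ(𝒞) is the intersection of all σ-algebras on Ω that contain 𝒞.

Seed the family with 𝒞 together with ∅ and Ω: { {}, {x₁, x₃}, {x₁, x₂, x₄}, {x₁, x₃, x₄}, Ω }.
Iteration 1 adds 3:
  {x₂}  = Ω∖{x₁, x₃, x₄}
  {x₃}  = Ω∖{x₁, x₂, x₄}
  {x₂, x₄}  = Ω∖{x₁, x₃}
  (now 8)
Iteration 2: +3 →
  {x₂, x₃}  = {x₃} ∪ {x₂}
  {x₁, x₂, x₃}  = {x₂} ∪ {x₁, x₃}
  {x₂, x₃, x₄}  = {x₃} ∪ {x₂, x₄}
  (now 11)
Iteration 3: 3 new —
  {x₁}  = Ω∖{x₂, x₃, x₄}
  {x₄}  = Ω∖{x₁, x₂, x₃}
  {x₁, x₄}  = Ω∖{x₂, x₃}
  (now 14)
Iteration 4 (2 new):
  {x₁, x₂}  = {x₂} ∪ {x₁}
  {x₃, x₄}  = {x₃} ∪ {x₄}
  (now 16)
Iteration 5 adds nothing — fixpoint reached.

|σ(𝒞)| = 16.  σ(𝒞) = { {}, {x₁}, {x₂}, {x₃}, {x₄}, {x₁, x₂}, {x₁, x₃}, {x₁, x₄}, {x₂, x₃}, {x₂, x₄}, {x₃, x₄}, {x₁, x₂, x₃}, {x₁, x₂, x₄}, {x₁, x₃, x₄}, {x₂, x₃, x₄}, Ω }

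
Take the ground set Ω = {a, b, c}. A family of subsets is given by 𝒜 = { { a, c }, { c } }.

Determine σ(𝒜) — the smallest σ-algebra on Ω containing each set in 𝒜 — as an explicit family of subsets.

|σ(𝒜)| = 8.  σ(𝒜) = { {}, { a }, { b }, { c }, { a, b }, { a, c }, { b, c }, Ω }

Check:
Start: 𝒜 ∪ {∅, Ω} = { {}, { c }, { a, c }, Ω }.
Iteration 1 (2 new):
  { b }  = complement { a, c }
  { a, b }  = complement { c }
  (now 6)
Iteration 2 (1 new):
  { b, c }  = { c } ∪ { b }
  (now 7)
Iteration 3. New:
  { a }  = complement { b, c }
  (now 8)
Iteration 4: stable.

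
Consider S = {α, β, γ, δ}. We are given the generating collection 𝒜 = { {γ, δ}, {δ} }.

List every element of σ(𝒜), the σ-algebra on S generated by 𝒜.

Take S₀ = 𝒜 ∪ {∅, S} = { ∅, {δ}, {γ, δ}, S }.
Round 1: +2 →
  {α, β}  = ᶜ of {γ, δ}
  {α, β, γ}  = ᶜ of {δ}
  [6 total]
Round 2 (1 new):
  {α, β, δ}  = {α, β} ∪ {δ}
  [7 total]
Round 3. New:
  {γ}  = ᶜ of {α, β, δ}
  [8 total]
Round 4: closed — nothing new.

Therefore σ(𝒜) = { ∅, {γ}, {δ}, {α, β}, {γ, δ}, {α, β, γ}, {α, β, δ}, S } (|σ(𝒜)| = 8).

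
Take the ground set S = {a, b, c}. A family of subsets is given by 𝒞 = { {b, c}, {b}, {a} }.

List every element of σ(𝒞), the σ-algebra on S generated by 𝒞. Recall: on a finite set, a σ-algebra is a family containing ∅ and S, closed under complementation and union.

Take S₀ = 𝒞 ∪ {∅, S} = { {}, {a}, {b}, {b, c}, S }.
Round 1 (2 new):
  {a, b}  = {b} ∪ {a}
  {a, c}  = complement {b}
  |family| = 7
Round 2. New:
  {c}  = complement {a, b}
  |family| = 8
Round 3: no new sets; the family is a σ-algebra.

Therefore σ(𝒞) = { {}, {a}, {b}, {c}, {a, b}, {a, c}, {b, c}, S } (|σ(𝒞)| = 8).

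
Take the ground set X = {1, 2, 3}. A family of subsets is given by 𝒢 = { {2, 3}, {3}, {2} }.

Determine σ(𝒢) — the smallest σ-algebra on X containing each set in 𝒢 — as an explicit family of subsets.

Begin from { {}, {2}, {3}, {2, 3}, X } (that is, 𝒢 plus ∅ and X).
Round 1 adds 3:
  {1}  = {2, 3}ᶜ
  {1, 2}  = {3}ᶜ
  {1, 3}  = {2}ᶜ
  — 8 sets.
After Round 2 the family is unchanged; done.

Therefore σ(𝒢) = { {}, {1}, {2}, {3}, {1, 2}, {1, 3}, {2, 3}, X } (|σ(𝒢)| = 8).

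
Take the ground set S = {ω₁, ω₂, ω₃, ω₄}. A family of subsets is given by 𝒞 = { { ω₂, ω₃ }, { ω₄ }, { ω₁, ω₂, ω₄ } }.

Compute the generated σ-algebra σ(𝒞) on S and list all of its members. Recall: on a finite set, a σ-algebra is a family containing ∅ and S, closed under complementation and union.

Answer: σ(𝒞) = { ∅, { ω₁ }, { ω₂ }, { ω₃ }, { ω₄ }, { ω₁, ω₂ }, { ω₁, ω₃ }, { ω₁, ω₄ }, { ω₂, ω₃ }, { ω₂, ω₄ }, { ω₃, ω₄ }, { ω₁, ω₂, ω₃ }, { ω₁, ω₂, ω₄ }, { ω₁, ω₃, ω₄ }, { ω₂, ω₃, ω₄ }, S }

Working:
Start: 𝒞 ∪ {∅, S} = { ∅, { ω₄ }, { ω₂, ω₃ }, { ω₁, ω₂, ω₄ }, S }.
Round 1: +4 →
  { ω₃ }  = S∖{ ω₁, ω₂, ω₄ }
  { ω₁, ω₄ }  = S∖{ ω₂, ω₃ }
  { ω₁, ω₂, ω₃ }  = S∖{ ω₄ }
  { ω₂, ω₃, ω₄ }  = { ω₂, ω₃ } ∪ { ω₄ }
  — 9 sets.
Round 2 (3 new):
  { ω₁ }  = S∖{ ω₂, ω₃, ω₄ }
  { ω₃, ω₄ }  = { ω₃ } ∪ { ω₄ }
  { ω₁, ω₃, ω₄ }  = { ω₃ } ∪ { ω₁, ω₄ }
  — 12 sets.
Round 3. New:
  { ω₂ }  = S∖{ ω₁, ω₃, ω₄ }
  { ω₁, ω₂ }  = S∖{ ω₃, ω₄ }
  { ω₁, ω₃ }  = { ω₃ } ∪ { ω₁ }
  — 15 sets.
Round 4 adds 1:
  { ω₂, ω₄ }  = S∖{ ω₁, ω₃ }
  — 16 sets.
Round 5: stable.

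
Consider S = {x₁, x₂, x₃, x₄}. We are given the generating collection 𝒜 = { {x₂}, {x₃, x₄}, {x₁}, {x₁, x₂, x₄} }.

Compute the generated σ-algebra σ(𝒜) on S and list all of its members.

Answer: σ(𝒜) = { {}, {x₁}, {x₂}, {x₃}, {x₄}, {x₁, x₂}, {x₁, x₃}, {x₁, x₄}, {x₂, x₃}, {x₂, x₄}, {x₃, x₄}, {x₁, x₂, x₃}, {x₁, x₂, x₄}, {x₁, x₃, x₄}, {x₂, x₃, x₄}, S }

Derivation:
Start: 𝒜 ∪ {∅, S} = { {}, {x₁}, {x₂}, {x₃, x₄}, {x₁, x₂, x₄}, S }.
Round 1. New:
  {x₃}  = complement {x₁, x₂, x₄}
  {x₁, x₂}  = complement {x₃, x₄}
  {x₁, x₃, x₄}  = complement {x₂}
  {x₂, x₃, x₄}  = complement {x₁}
Round 2. New:
  {x₁, x₃}  = {x₃} ∪ {x₁}
  {x₂, x₃}  = {x₂} ∪ {x₃}
  {x₁, x₂, x₃}  = {x₁, x₂} ∪ {x₃}
Round 3 adds 3:
  {x₄}  = complement {x₁, x₂, x₃}
  {x₁, x₄}  = complement {x₂, x₃}
  {x₂, x₄}  = complement {x₁, x₃}
Round 4: no new sets; the family is a σ-algebra.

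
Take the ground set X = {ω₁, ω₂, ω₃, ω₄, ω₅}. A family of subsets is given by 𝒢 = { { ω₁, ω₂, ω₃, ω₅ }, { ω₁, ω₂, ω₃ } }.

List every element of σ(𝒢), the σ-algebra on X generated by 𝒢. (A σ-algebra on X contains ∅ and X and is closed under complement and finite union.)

Answer: σ(𝒢) = { {}, { ω₄ }, { ω₅ }, { ω₄, ω₅ }, { ω₁, ω₂, ω₃ }, { ω₁, ω₂, ω₃, ω₄ }, { ω₁, ω₂, ω₃, ω₅ }, X }

Trace:
Seed the family with 𝒢 together with ∅ and X: { {}, { ω₁, ω₂, ω₃ }, { ω₁, ω₂, ω₃, ω₅ }, X }.
Pass 1 (2 new):
  { ω₄ }  = X∖{ ω₁, ω₂, ω₃, ω₅ }
  { ω₄, ω₅ }  = X∖{ ω₁, ω₂, ω₃ }
Pass 2 adds 1:
  { ω₁, ω₂, ω₃, ω₄ }  = { ω₁, ω₂, ω₃ } ∪ { ω₄ }
Pass 3: 1 new —
  { ω₅ }  = X∖{ ω₁, ω₂, ω₃, ω₄ }
Pass 4 adds nothing — fixpoint reached.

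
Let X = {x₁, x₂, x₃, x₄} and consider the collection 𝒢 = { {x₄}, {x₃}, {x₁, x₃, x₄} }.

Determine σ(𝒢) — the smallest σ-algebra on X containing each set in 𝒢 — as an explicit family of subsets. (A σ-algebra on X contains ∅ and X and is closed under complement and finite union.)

σ(𝒢) = { {}, {x₁}, {x₂}, {x₃}, {x₄}, {x₁, x₂}, {x₁, x₃}, {x₁, x₄}, {x₂, x₃}, {x₂, x₄}, {x₃, x₄}, {x₁, x₂, x₃}, {x₁, x₂, x₄}, {x₁, x₃, x₄}, {x₂, x₃, x₄}, X }

Working:
Begin from { {}, {x₃}, {x₄}, {x₁, x₃, x₄}, X } (that is, 𝒢 plus ∅ and X).
Round 1 (4 new):
  {x₂}  = {x₁, x₃, x₄}ᶜ
  {x₃, x₄}  = {x₃} ∪ {x₄}
  {x₁, x₂, x₃}  = {x₄}ᶜ
  {x₁, x₂, x₄}  = {x₃}ᶜ
  (now 9)
Round 2. New:
  {x₁, x₂}  = {x₃, x₄}ᶜ
  {x₂, x₃}  = {x₂} ∪ {x₃}
  {x₂, x₄}  = {x₂} ∪ {x₄}
  {x₂, x₃, x₄}  = {x₃, x₄} ∪ {x₂}
  (now 13)
Round 3: +3 →
  {x₁}  = {x₂, x₃, x₄}ᶜ
  {x₁, x₃}  = {x₂, x₄}ᶜ
  {x₁, x₄}  = {x₂, x₃}ᶜ
  (now 16)
Round 4: stable.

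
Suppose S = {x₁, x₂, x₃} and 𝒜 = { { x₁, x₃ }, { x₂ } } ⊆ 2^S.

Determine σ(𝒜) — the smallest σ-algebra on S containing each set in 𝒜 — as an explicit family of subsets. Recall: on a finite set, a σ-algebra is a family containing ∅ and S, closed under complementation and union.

|σ(𝒜)| = 4.  σ(𝒜) = { ∅, { x₂ }, { x₁, x₃ }, S }

Working:
Initial family (4 sets): { ∅, { x₂ }, { x₁, x₃ }, S }.
Pass 1: closed — nothing new.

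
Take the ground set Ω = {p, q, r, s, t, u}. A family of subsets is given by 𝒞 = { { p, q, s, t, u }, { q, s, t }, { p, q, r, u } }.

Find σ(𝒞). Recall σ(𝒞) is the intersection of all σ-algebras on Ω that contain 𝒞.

Begin from { ∅, { q, s, t }, { p, q, r, u }, { p, q, s, t, u }, Ω } (that is, 𝒞 plus ∅ and Ω).
Round 1 adds 3:
  { r }  = { p, q, s, t, u }ᶜ
  { s, t }  = { p, q, r, u }ᶜ
  { p, r, u }  = { q, s, t }ᶜ
  (now 8)
Round 2. New:
  { r, s, t }  = { s, t } ∪ { r }
  { q, r, s, t }  = { r } ∪ { q, s, t }
  { p, r, s, t, u }  = { s, t } ∪ { p, r, u }
  (now 11)
Round 3. New:
  { q }  = { p, r, s, t, u }ᶜ
  { p, u }  = { q, r, s, t }ᶜ
  { p, q, u }  = { r, s, t }ᶜ
  (now 14)
Round 4. New:
  { q, r }  = { r } ∪ { q }
  { p, s, t, u }  = { s, t } ∪ { p, u }
  (now 16)
Round 5: no new sets; the family is a σ-algebra.

|σ(𝒞)| = 16.  σ(𝒞) = { ∅, { q }, { r }, { p, u }, { q, r }, { s, t }, { p, q, u }, { p, r, u }, { q, s, t }, { r, s, t }, { p, q, r, u }, { p, s, t, u }, { q, r, s, t }, { p, q, s, t, u }, { p, r, s, t, u }, Ω }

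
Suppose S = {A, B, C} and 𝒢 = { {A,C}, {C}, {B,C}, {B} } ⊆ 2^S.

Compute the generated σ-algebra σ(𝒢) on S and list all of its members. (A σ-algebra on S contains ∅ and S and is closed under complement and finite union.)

σ(𝒢) (8 sets): { {}, {A}, {B}, {C}, {A,B}, {A,C}, {B,C}, S }

Working:
Seed the family with 𝒢 together with ∅ and S: { {}, {B}, {C}, {A,C}, {B,C}, S }.
Iteration 1 (2 new):
  {A}  = ᶜ of {B,C}
  {A,B}  = ᶜ of {C}
  [8 total]
Iteration 2 adds nothing — fixpoint reached.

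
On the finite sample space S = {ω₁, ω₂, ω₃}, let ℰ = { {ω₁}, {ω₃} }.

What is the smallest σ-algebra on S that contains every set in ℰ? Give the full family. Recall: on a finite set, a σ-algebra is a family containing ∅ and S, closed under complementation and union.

|σ(ℰ)| = 8.  σ(ℰ) = { ∅, {ω₁}, {ω₂}, {ω₃}, {ω₁,ω₂}, {ω₁,ω₃}, {ω₂,ω₃}, S }

Working:
Begin from { ∅, {ω₁}, {ω₃}, S } (that is, ℰ plus ∅ and S).
Step 1 adds 3:
  {ω₁,ω₂}  = {ω₃}ᶜ
  {ω₁,ω₃}  = {ω₃} ∪ {ω₁}
  {ω₂,ω₃}  = {ω₁}ᶜ
Step 2 (1 new):
  {ω₂}  = {ω₁,ω₃}ᶜ
Step 3 adds nothing — fixpoint reached.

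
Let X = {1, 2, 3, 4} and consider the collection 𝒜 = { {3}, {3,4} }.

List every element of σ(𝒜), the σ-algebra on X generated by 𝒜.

|σ(𝒜)| = 8.  σ(𝒜) = { {}, {3}, {4}, {1,2}, {3,4}, {1,2,3}, {1,2,4}, X }

Working:
Take S₀ = 𝒜 ∪ {∅, X} = { {}, {3}, {3,4}, X }.
Pass 1. New:
  {1,2}  = complement {3,4}
  {1,2,4}  = complement {3}
  (now 6)
Pass 2. New:
  {1,2,3}  = {3} ∪ {1,2}
  (now 7)
Pass 3: 1 new —
  {4}  = complement {1,2,3}
  (now 8)
Pass 4: stable.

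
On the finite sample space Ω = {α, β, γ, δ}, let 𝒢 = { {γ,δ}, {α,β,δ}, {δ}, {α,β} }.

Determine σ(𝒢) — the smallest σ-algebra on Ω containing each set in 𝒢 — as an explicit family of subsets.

Seed the family with 𝒢 together with ∅ and Ω: { ∅, {δ}, {α,β}, {γ,δ}, {α,β,δ}, Ω }.
Pass 1. New:
  {γ}  = Ω∖{α,β,δ}
  {α,β,γ}  = Ω∖{δ}
Pass 2: stable.

Therefore σ(𝒢) = { ∅, {γ}, {δ}, {α,β}, {γ,δ}, {α,β,γ}, {α,β,δ}, Ω } (|σ(𝒢)| = 8).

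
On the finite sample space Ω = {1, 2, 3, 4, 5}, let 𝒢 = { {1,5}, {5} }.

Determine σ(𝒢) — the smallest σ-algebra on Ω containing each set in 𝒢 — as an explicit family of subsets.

σ(𝒢) = { {}, {1}, {5}, {1,5}, {2,3,4}, {1,2,3,4}, {2,3,4,5}, Ω }

Check:
Begin from { {}, {5}, {1,5}, Ω } (that is, 𝒢 plus ∅ and Ω).
Pass 1 (2 new):
  {2,3,4}  = ᶜ of {1,5}
  {1,2,3,4}  = ᶜ of {5}
  (now 6)
Pass 2 (1 new):
  {2,3,4,5}  = {2,3,4} ∪ {5}
  (now 7)
Pass 3: 1 new —
  {1}  = ᶜ of {2,3,4,5}
  (now 8)
After Pass 4 the family is unchanged; done.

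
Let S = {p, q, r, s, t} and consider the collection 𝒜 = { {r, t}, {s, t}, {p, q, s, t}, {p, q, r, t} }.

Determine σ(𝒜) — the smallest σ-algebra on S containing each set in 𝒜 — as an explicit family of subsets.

Start: 𝒜 ∪ {∅, S} = { {}, {r, t}, {s, t}, {p, q, r, t}, {p, q, s, t}, S }.
Round 1 (5 new):
  {r}  = ᶜ of {p, q, s, t}
  {s}  = ᶜ of {p, q, r, t}
  {p, q, r}  = ᶜ of {s, t}
  {p, q, s}  = ᶜ of {r, t}
  {r, s, t}  = {s, t} ∪ {r, t}
  (now 11)
Round 2 (3 new):
  {p, q}  = ᶜ of {r, s, t}
  {r, s}  = {r} ∪ {s}
  {p, q, r, s}  = {p, q, r} ∪ {p, q, s}
  (now 14)
Round 3. New:
  {t}  = ᶜ of {p, q, r, s}
  {p, q, t}  = ᶜ of {r, s}
  (now 16)
Round 4 adds nothing — fixpoint reached.

Hence σ(𝒜) has 16 members: { {}, {r}, {s}, {t}, {p, q}, {r, s}, {r, t}, {s, t}, {p, q, r}, {p, q, s}, {p, q, t}, {r, s, t}, {p, q, r, s}, {p, q, r, t}, {p, q, s, t}, S }.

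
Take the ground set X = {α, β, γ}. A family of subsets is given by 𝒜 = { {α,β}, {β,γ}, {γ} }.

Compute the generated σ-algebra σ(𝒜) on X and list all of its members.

|σ(𝒜)| = 8.  σ(𝒜) = { {}, {α}, {β}, {γ}, {α,β}, {α,γ}, {β,γ}, X }

Check:
Initial family (5 sets): { {}, {γ}, {α,β}, {β,γ}, X }.
Step 1. New:
  {α}  = complement {β,γ}
  [6 total]
Step 2: +1 →
  {α,γ}  = {γ} ∪ {α}
  [7 total]
Step 3 adds 1:
  {β}  = complement {α,γ}
  [8 total]
Step 4 adds nothing — fixpoint reached.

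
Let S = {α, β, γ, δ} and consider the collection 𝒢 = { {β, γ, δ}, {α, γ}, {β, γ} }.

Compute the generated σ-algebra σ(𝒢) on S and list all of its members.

|σ(𝒢)| = 16.  σ(𝒢) = { {}, {α}, {β}, {γ}, {δ}, {α, β}, {α, γ}, {α, δ}, {β, γ}, {β, δ}, {γ, δ}, {α, β, γ}, {α, β, δ}, {α, γ, δ}, {β, γ, δ}, S }

Trace:
Begin from { {}, {α, γ}, {β, γ}, {β, γ, δ}, S } (that is, 𝒢 plus ∅ and S).
Round 1: 4 new —
  {α}  = ᶜ of {β, γ, δ}
  {α, δ}  = ᶜ of {β, γ}
  {β, δ}  = ᶜ of {α, γ}
  {α, β, γ}  = {β, γ} ∪ {α, γ}
  — 9 sets.
Round 2: 3 new —
  {δ}  = ᶜ of {α, β, γ}
  {α, β, δ}  = {α, δ} ∪ {β, δ}
  {α, γ, δ}  = {α, δ} ∪ {α, γ}
  — 12 sets.
Round 3 adds 2:
  {β}  = ᶜ of {α, γ, δ}
  {γ}  = ᶜ of {α, β, δ}
  — 14 sets.
Round 4: +2 →
  {α, β}  = {β} ∪ {α}
  {γ, δ}  = {γ} ∪ {δ}
  — 16 sets.
Round 5: already closed under ᶜ and ∪.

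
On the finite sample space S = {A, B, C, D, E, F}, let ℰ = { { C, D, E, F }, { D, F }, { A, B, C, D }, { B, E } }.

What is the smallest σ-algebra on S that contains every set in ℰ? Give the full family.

Start: ℰ ∪ {∅, S} = { ∅, { B, E }, { D, F }, { A, B, C, D }, { C, D, E, F }, S }.
Round 1: 8 new —
  { A, B }  = { C, D, E, F }ᶜ
  { E, F }  = { A, B, C, D }ᶜ
  { A, B, C, E }  = { D, F }ᶜ
  { A, C, D, F }  = { B, E }ᶜ
  { B, D, E, F }  = { B, E } ∪ { D, F }
  { A, B, C, D, E }  = { B, E } ∪ { A, B, C, D }
  { A, B, C, D, F }  = { A, B, C, D } ∪ { D, F }
  { B, C, D, E, F }  = { B, E } ∪ { C, D, E, F }
  |family| = 14
Round 2 (12 new):
  { A }  = { B, C, D, E, F }ᶜ
  { E }  = { A, B, C, D, F }ᶜ
  { F }  = { A, B, C, D, E }ᶜ
  { A, C }  = { B, D, E, F }ᶜ
  { A, B, E }  = { B, E } ∪ { A, B }
  { B, E, F }  = { B, E } ∪ { E, F }
  { D, E, F }  = { E, F } ∪ { D, F }
  { A, B, D, F }  = { A, B } ∪ { D, F }
  { A, B, E, F }  = { E, F } ∪ { A, B }
  { A, B, C, E, F }  = { E, F } ∪ { A, B, C, E }
  { A, B, D, E, F }  = { A, B } ∪ { B, D, E, F }
  { A, C, D, E, F }  = { E, F } ∪ { A, C, D, F }
  |family| = 26
Round 3. New:
  { B }  = { A, C, D, E, F }ᶜ
  { C }  = { A, B, D, E, F }ᶜ
  { D }  = { A, B, C, E, F }ᶜ
  { A, E }  = { E } ∪ { A }
  { A, F }  = { F } ∪ { A }
  { C, D }  = { A, B, E, F }ᶜ
  { C, E }  = { A, B, D, F }ᶜ
  { A, B, C }  = { D, E, F }ᶜ
  { A, B, F }  = { A, B } ∪ { F }
  { A, C, D }  = { B, E, F }ᶜ
  { A, C, E }  = { A, C } ∪ { E }
  { A, C, F }  = { A, C } ∪ { F }
  { A, D, F }  = { D, F } ∪ { A }
  { A, E, F }  = { E, F } ∪ { A }
  { C, D, F }  = { A, B, E }ᶜ
  { A, C, E, F }  = { E, F } ∪ { A, C }
  { A, D, E, F }  = { D, E, F } ∪ { A }
  |family| = 43
Round 4: 20 new —
  { A, D }  = { D } ∪ { A }
  { B, C }  = { A, D, E, F }ᶜ
  { B, D }  = { A, C, E, F }ᶜ
  { B, F }  = { B } ∪ { F }
  { C, F }  = { C } ∪ { F }
  { D, E }  = { D } ∪ { E }
  { A, B, D }  = { A, B } ∪ { D }
  { A, D, E }  = { D } ∪ { A, E }
  { B, C, D }  = { A, E, F }ᶜ
  { B, C, E }  = { A, D, F }ᶜ
  { B, D, E }  = { A, C, F }ᶜ
  { B, D, F }  = { A, C, E }ᶜ
  { C, D, E }  = { A, B, F }ᶜ
  { C, E, F }  = { C, E } ∪ { E, F }
  { A, B, C, F }  = { A, C, F } ∪ { B }
  { A, B, D, E }  = { A, B, E } ∪ { D }
  { A, C, D, E }  = { C, D } ∪ { A, C, E }
  { B, C, D, E }  = { A, F }ᶜ
  { B, C, D, F }  = { A, E }ᶜ
  { B, C, E, F }  = { C, E } ∪ { B, E, F }
  |family| = 63
Round 5. New:
  { B, C, F }  = { A, D, E }ᶜ
  |family| = 64
Round 6: closed — nothing new.

σ(ℰ) = { ∅, { A }, { B }, { C }, { D }, { E }, { F }, { A, B }, { A, C }, { A, D }, { A, E }, { A, F }, { B, C }, { B, D }, { B, E }, { B, F }, { C, D }, { C, E }, { C, F }, { D, E }, { D, F }, { E, F }, { A, B, C }, { A, B, D }, { A, B, E }, { A, B, F }, { A, C, D }, { A, C, E }, { A, C, F }, { A, D, E }, { A, D, F }, { A, E, F }, { B, C, D }, { B, C, E }, { B, C, F }, { B, D, E }, { B, D, F }, { B, E, F }, { C, D, E }, { C, D, F }, { C, E, F }, { D, E, F }, { A, B, C, D }, { A, B, C, E }, { A, B, C, F }, { A, B, D, E }, { A, B, D, F }, { A, B, E, F }, { A, C, D, E }, { A, C, D, F }, { A, C, E, F }, { A, D, E, F }, { B, C, D, E }, { B, C, D, F }, { B, C, E, F }, { B, D, E, F }, { C, D, E, F }, { A, B, C, D, E }, { A, B, C, D, F }, { A, B, C, E, F }, { A, B, D, E, F }, { A, C, D, E, F }, { B, C, D, E, F }, S }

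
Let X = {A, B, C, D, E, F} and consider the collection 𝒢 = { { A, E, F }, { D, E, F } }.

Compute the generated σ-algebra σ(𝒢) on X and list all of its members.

Seed the family with 𝒢 together with ∅ and X: { ∅, { A, E, F }, { D, E, F }, X }.
Pass 1 (3 new):
  { A, B, C }  = ᶜ of { D, E, F }
  { B, C, D }  = ᶜ of { A, E, F }
  { A, D, E, F }  = { A, E, F } ∪ { D, E, F }
  (now 7)
Pass 2 (4 new):
  { B, C }  = ᶜ of { A, D, E, F }
  { A, B, C, D }  = { B, C, D } ∪ { A, B, C }
  { A, B, C, E, F }  = { A, B, C } ∪ { A, E, F }
  { B, C, D, E, F }  = { B, C, D } ∪ { D, E, F }
  (now 11)
Pass 3: 3 new —
  { A }  = ᶜ of { B, C, D, E, F }
  { D }  = ᶜ of { A, B, C, E, F }
  { E, F }  = ᶜ of { A, B, C, D }
  (now 14)
Pass 4: 2 new —
  { A, D }  = { A } ∪ { D }
  { B, C, E, F }  = { B, C } ∪ { E, F }
  (now 16)
After Pass 5 the family is unchanged; done.

σ(𝒢) = { ∅, { A }, { D }, { A, D }, { B, C }, { E, F }, { A, B, C }, { A, E, F }, { B, C, D }, { D, E, F }, { A, B, C, D }, { A, D, E, F }, { B, C, E, F }, { A, B, C, E, F }, { B, C, D, E, F }, X }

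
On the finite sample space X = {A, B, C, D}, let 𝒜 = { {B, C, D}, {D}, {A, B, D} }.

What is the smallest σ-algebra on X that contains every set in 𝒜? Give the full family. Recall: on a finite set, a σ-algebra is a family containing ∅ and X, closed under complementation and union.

Start: 𝒜 ∪ {∅, X} = { ∅, {D}, {A, B, D}, {B, C, D}, X }.
Iteration 1: +3 →
  {A}  = ᶜ of {B, C, D}
  {C}  = ᶜ of {A, B, D}
  {A, B, C}  = ᶜ of {D}
  (now 8)
Iteration 2. New:
  {A, C}  = {C} ∪ {A}
  {A, D}  = {D} ∪ {A}
  {C, D}  = {D} ∪ {C}
  (now 11)
Iteration 3 (4 new):
  {A, B}  = ᶜ of {C, D}
  {B, C}  = ᶜ of {A, D}
  {B, D}  = ᶜ of {A, C}
  {A, C, D}  = {C} ∪ {A, D}
  (now 15)
Iteration 4 (1 new):
  {B}  = ᶜ of {A, C, D}
  (now 16)
Iteration 5: already closed under ᶜ and ∪.

Hence σ(𝒜) has 16 members: { ∅, {A}, {B}, {C}, {D}, {A, B}, {A, C}, {A, D}, {B, C}, {B, D}, {C, D}, {A, B, C}, {A, B, D}, {A, C, D}, {B, C, D}, X }.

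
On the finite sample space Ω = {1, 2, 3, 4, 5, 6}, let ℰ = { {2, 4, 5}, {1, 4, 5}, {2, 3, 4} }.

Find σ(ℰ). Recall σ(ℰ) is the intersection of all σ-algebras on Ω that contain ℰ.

Initial family (5 sets): { ∅, {1, 4, 5}, {2, 3, 4}, {2, 4, 5}, Ω }.
Round 1: 6 new —
  {1, 3, 6}  = {2, 4, 5}ᶜ
  {1, 5, 6}  = {2, 3, 4}ᶜ
  {2, 3, 6}  = {1, 4, 5}ᶜ
  {1, 2, 4, 5}  = {1, 4, 5} ∪ {2, 4, 5}
  {2, 3, 4, 5}  = {2, 3, 4} ∪ {2, 4, 5}
  {1, 2, 3, 4, 5}  = {1, 4, 5} ∪ {2, 3, 4}
  [11 total]
Round 2 (12 new):
  {6}  = {1, 2, 3, 4, 5}ᶜ
  {1, 6}  = {2, 3, 4, 5}ᶜ
  {3, 6}  = {1, 2, 4, 5}ᶜ
  {1, 2, 3, 6}  = {1, 3, 6} ∪ {2, 3, 6}
  {1, 3, 5, 6}  = {1, 3, 6} ∪ {1, 5, 6}
  {1, 4, 5, 6}  = {1, 4, 5} ∪ {1, 5, 6}
  {2, 3, 4, 6}  = {2, 3, 4} ∪ {2, 3, 6}
  {1, 2, 3, 4, 6}  = {2, 3, 4} ∪ {1, 3, 6}
  {1, 2, 3, 5, 6}  = {2, 3, 6} ∪ {1, 5, 6}
  {1, 2, 4, 5, 6}  = {1, 2, 4, 5} ∪ {1, 5, 6}
  {1, 3, 4, 5, 6}  = {1, 4, 5} ∪ {1, 3, 6}
  {2, 3, 4, 5, 6}  = {2, 3, 6} ∪ {2, 3, 4, 5}
  [23 total]
Round 3. New:
  {1}  = {2, 3, 4, 5, 6}ᶜ
  {2}  = {1, 3, 4, 5, 6}ᶜ
  {3}  = {1, 2, 4, 5, 6}ᶜ
  {4}  = {1, 2, 3, 5, 6}ᶜ
  {5}  = {1, 2, 3, 4, 6}ᶜ
  {1, 5}  = {2, 3, 4, 6}ᶜ
  {2, 3}  = {1, 4, 5, 6}ᶜ
  {2, 4}  = {1, 3, 5, 6}ᶜ
  {4, 5}  = {1, 2, 3, 6}ᶜ
  {2, 4, 5, 6}  = {2, 4, 5} ∪ {6}
  [33 total]
Round 4. New:
  {1, 2}  = {1} ∪ {2}
  {1, 3}  = {2, 4, 5, 6}ᶜ
  {1, 4}  = {1} ∪ {4}
  {2, 5}  = {2} ∪ {5}
  {2, 6}  = {2} ∪ {6}
  {3, 4}  = {3} ∪ {4}
  {3, 5}  = {5} ∪ {3}
  {4, 6}  = {6} ∪ {4}
  {5, 6}  = {6} ∪ {5}
  {1, 2, 3}  = {1} ∪ {2, 3}
  {1, 2, 4}  = {1} ∪ {2, 4}
  {1, 2, 5}  = {2} ∪ {1, 5}
  {1, 2, 6}  = {1, 6} ∪ {2}
  {1, 3, 5}  = {3} ∪ {1, 5}
  {1, 4, 6}  = {1, 6} ∪ {4}
  {2, 3, 5}  = {5} ∪ {2, 3}
  {2, 4, 6}  = {6} ∪ {2, 4}
  {3, 4, 5}  = {4, 5} ∪ {3}
  {3, 4, 6}  = {3, 6} ∪ {4}
  {3, 5, 6}  = {5} ∪ {3, 6}
  {4, 5, 6}  = {6} ∪ {4, 5}
  {1, 2, 3, 4}  = {1} ∪ {2, 3, 4}
  {1, 2, 3, 5}  = {2, 3} ∪ {1, 5}
  {1, 2, 4, 6}  = {1, 6} ∪ {2, 4}
  {1, 2, 5, 6}  = {2} ∪ {1, 5, 6}
  {1, 3, 4, 5}  = {1, 4, 5} ∪ {3}
  {1, 3, 4, 6}  = {1, 3, 6} ∪ {4}
  {2, 3, 5, 6}  = {2, 3, 6} ∪ {5}
  {3, 4, 5, 6}  = {4, 5} ∪ {3, 6}
  [62 total]
Round 5: +2 →
  {1, 3, 4}  = {3, 4} ∪ {1, 4}
  {2, 5, 6}  = {2, 5} ∪ {5, 6}
  [64 total]
Round 6 adds nothing — fixpoint reached.

Therefore σ(ℰ) = { ∅, {1}, {2}, {3}, {4}, {5}, {6}, {1, 2}, {1, 3}, {1, 4}, {1, 5}, {1, 6}, {2, 3}, {2, 4}, {2, 5}, {2, 6}, {3, 4}, {3, 5}, {3, 6}, {4, 5}, {4, 6}, {5, 6}, {1, 2, 3}, {1, 2, 4}, {1, 2, 5}, {1, 2, 6}, {1, 3, 4}, {1, 3, 5}, {1, 3, 6}, {1, 4, 5}, {1, 4, 6}, {1, 5, 6}, {2, 3, 4}, {2, 3, 5}, {2, 3, 6}, {2, 4, 5}, {2, 4, 6}, {2, 5, 6}, {3, 4, 5}, {3, 4, 6}, {3, 5, 6}, {4, 5, 6}, {1, 2, 3, 4}, {1, 2, 3, 5}, {1, 2, 3, 6}, {1, 2, 4, 5}, {1, 2, 4, 6}, {1, 2, 5, 6}, {1, 3, 4, 5}, {1, 3, 4, 6}, {1, 3, 5, 6}, {1, 4, 5, 6}, {2, 3, 4, 5}, {2, 3, 4, 6}, {2, 3, 5, 6}, {2, 4, 5, 6}, {3, 4, 5, 6}, {1, 2, 3, 4, 5}, {1, 2, 3, 4, 6}, {1, 2, 3, 5, 6}, {1, 2, 4, 5, 6}, {1, 3, 4, 5, 6}, {2, 3, 4, 5, 6}, Ω } (|σ(ℰ)| = 64).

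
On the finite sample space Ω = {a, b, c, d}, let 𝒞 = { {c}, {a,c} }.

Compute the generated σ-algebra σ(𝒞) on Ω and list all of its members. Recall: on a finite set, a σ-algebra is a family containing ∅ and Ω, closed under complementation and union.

Initial family (4 sets): { ∅, {c}, {a,c}, Ω }.
Step 1: 2 new —
  {b,d}  = ᶜ of {a,c}
  {a,b,d}  = ᶜ of {c}
  — 6 sets.
Step 2. New:
  {b,c,d}  = {c} ∪ {b,d}
  — 7 sets.
Step 3. New:
  {a}  = ᶜ of {b,c,d}
  — 8 sets.
Step 4: already closed under ᶜ and ∪.

Hence σ(𝒞) has 8 members: { ∅, {a}, {c}, {a,c}, {b,d}, {a,b,d}, {b,c,d}, Ω }.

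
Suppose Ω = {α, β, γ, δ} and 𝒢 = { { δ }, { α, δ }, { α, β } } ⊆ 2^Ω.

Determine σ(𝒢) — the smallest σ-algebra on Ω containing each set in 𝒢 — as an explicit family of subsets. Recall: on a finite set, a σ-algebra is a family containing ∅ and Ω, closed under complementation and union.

σ(𝒢) = { ∅, { α }, { β }, { γ }, { δ }, { α, β }, { α, γ }, { α, δ }, { β, γ }, { β, δ }, { γ, δ }, { α, β, γ }, { α, β, δ }, { α, γ, δ }, { β, γ, δ }, Ω }

Check:
Start: 𝒢 ∪ {∅, Ω} = { ∅, { δ }, { α, β }, { α, δ }, Ω }.
Step 1: 4 new —
  { β, γ }  = complement { α, δ }
  { γ, δ }  = complement { α, β }
  { α, β, γ }  = complement { δ }
  { α, β, δ }  = { α, δ } ∪ { α, β }
  |family| = 9
Step 2. New:
  { γ }  = complement { α, β, δ }
  { α, γ, δ }  = { γ, δ } ∪ { α, δ }
  { β, γ, δ }  = { γ, δ } ∪ { β, γ }
  |family| = 12
Step 3 adds 2:
  { α }  = complement { β, γ, δ }
  { β }  = complement { α, γ, δ }
  |family| = 14
Step 4 adds 2:
  { α, γ }  = { γ } ∪ { α }
  { β, δ }  = { δ } ∪ { β }
  |family| = 16
Step 5: already closed under ᶜ and ∪.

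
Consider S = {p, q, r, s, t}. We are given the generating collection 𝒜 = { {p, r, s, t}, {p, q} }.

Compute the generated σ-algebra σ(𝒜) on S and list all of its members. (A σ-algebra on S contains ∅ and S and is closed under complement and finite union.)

σ(𝒜) (8 sets): { {}, {p}, {q}, {p, q}, {r, s, t}, {p, r, s, t}, {q, r, s, t}, S }

Derivation:
Take S₀ = 𝒜 ∪ {∅, S} = { {}, {p, q}, {p, r, s, t}, S }.
Step 1 adds 2:
  {q}  = S∖{p, r, s, t}
  {r, s, t}  = S∖{p, q}
  — 6 sets.
Step 2: 1 new —
  {q, r, s, t}  = {r, s, t} ∪ {q}
  — 7 sets.
Step 3: +1 →
  {p}  = S∖{q, r, s, t}
  — 8 sets.
After Step 4 the family is unchanged; done.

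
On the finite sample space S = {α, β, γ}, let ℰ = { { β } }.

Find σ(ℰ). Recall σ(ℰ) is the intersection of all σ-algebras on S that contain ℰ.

Take S₀ = ℰ ∪ {∅, S} = { ∅, { β }, S }.
Round 1 (1 new):
  { α, γ }  = complement { β }
  [4 total]
Round 2: stable.

Therefore σ(ℰ) = { ∅, { β }, { α, γ }, S } (|σ(ℰ)| = 4).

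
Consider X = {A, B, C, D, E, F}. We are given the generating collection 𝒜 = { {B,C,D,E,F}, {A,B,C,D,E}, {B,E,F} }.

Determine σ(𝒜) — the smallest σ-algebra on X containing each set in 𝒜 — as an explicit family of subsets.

σ(𝒜) = { {}, {A}, {F}, {A,F}, {B,E}, {C,D}, {A,B,E}, {A,C,D}, {B,E,F}, {C,D,F}, {A,B,E,F}, {A,C,D,F}, {B,C,D,E}, {A,B,C,D,E}, {B,C,D,E,F}, X }

Trace:
Start: 𝒜 ∪ {∅, X} = { {}, {B,E,F}, {A,B,C,D,E}, {B,C,D,E,F}, X }.
Round 1: +3 →
  {A}  = {B,C,D,E,F}ᶜ
  {F}  = {A,B,C,D,E}ᶜ
  {A,C,D}  = {B,E,F}ᶜ
  (now 8)
Round 2 adds 3:
  {A,F}  = {A} ∪ {F}
  {A,B,E,F}  = {B,E,F} ∪ {A}
  {A,C,D,F}  = {A,C,D} ∪ {F}
  (now 11)
Round 3. New:
  {B,E}  = {A,C,D,F}ᶜ
  {C,D}  = {A,B,E,F}ᶜ
  {B,C,D,E}  = {A,F}ᶜ
  (now 14)
Round 4. New:
  {A,B,E}  = {B,E} ∪ {A}
  {C,D,F}  = {C,D} ∪ {F}
  (now 16)
Round 5: stable.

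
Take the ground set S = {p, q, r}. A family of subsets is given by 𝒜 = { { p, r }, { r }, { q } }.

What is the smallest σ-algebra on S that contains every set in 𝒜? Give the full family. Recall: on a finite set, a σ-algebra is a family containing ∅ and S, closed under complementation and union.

|σ(𝒜)| = 8.  σ(𝒜) = { {  }, { p }, { q }, { r }, { p, q }, { p, r }, { q, r }, S }

Working:
Initial family (5 sets): { {  }, { q }, { r }, { p, r }, S }.
Step 1. New:
  { p, q }  = S∖{ r }
  { q, r }  = { r } ∪ { q }
  [7 total]
Step 2: 1 new —
  { p }  = S∖{ q, r }
  [8 total]
Step 3: already closed under ᶜ and ∪.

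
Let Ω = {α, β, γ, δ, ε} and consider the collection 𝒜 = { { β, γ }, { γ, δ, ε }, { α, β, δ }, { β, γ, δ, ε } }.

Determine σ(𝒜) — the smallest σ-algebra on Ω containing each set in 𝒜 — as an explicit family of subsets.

σ(𝒜) = { {}, { α }, { β }, { γ }, { δ }, { ε }, { α, β }, { α, γ }, { α, δ }, { α, ε }, { β, γ }, { β, δ }, { β, ε }, { γ, δ }, { γ, ε }, { δ, ε }, { α, β, γ }, { α, β, δ }, { α, β, ε }, { α, γ, δ }, { α, γ, ε }, { α, δ, ε }, { β, γ, δ }, { β, γ, ε }, { β, δ, ε }, { γ, δ, ε }, { α, β, γ, δ }, { α, β, γ, ε }, { α, β, δ, ε }, { α, γ, δ, ε }, { β, γ, δ, ε }, Ω }

Trace:
Begin from { {}, { β, γ }, { α, β, δ }, { γ, δ, ε }, { β, γ, δ, ε }, Ω } (that is, 𝒜 plus ∅ and Ω).
Pass 1: +5 →
  { α }  = { β, γ, δ, ε }ᶜ
  { α, β }  = { γ, δ, ε }ᶜ
  { γ, ε }  = { α, β, δ }ᶜ
  { α, δ, ε }  = { β, γ }ᶜ
  { α, β, γ, δ }  = { β, γ } ∪ { α, β, δ }
  (now 11)
Pass 2: 7 new —
  { ε }  = { α, β, γ, δ }ᶜ
  { α, β, γ }  = { α, β } ∪ { β, γ }
  { α, γ, ε }  = { γ, ε } ∪ { α }
  { β, γ, ε }  = { β, γ } ∪ { γ, ε }
  { α, β, γ, ε }  = { α, β } ∪ { γ, ε }
  { α, β, δ, ε }  = { α, δ, ε } ∪ { α, β }
  { α, γ, δ, ε }  = { α, δ, ε } ∪ { γ, δ, ε }
  (now 18)
Pass 3: 8 new —
  { β }  = { α, γ, δ, ε }ᶜ
  { γ }  = { α, β, δ, ε }ᶜ
  { δ }  = { α, β, γ, ε }ᶜ
  { α, δ }  = { β, γ, ε }ᶜ
  { α, ε }  = { ε } ∪ { α }
  { β, δ }  = { α, γ, ε }ᶜ
  { δ, ε }  = { α, β, γ }ᶜ
  { α, β, ε }  = { α, β } ∪ { ε }
  (now 26)
Pass 4: 6 new —
  { α, γ }  = { γ } ∪ { α }
  { β, ε }  = { β } ∪ { ε }
  { γ, δ }  = { α, β, ε }ᶜ
  { α, γ, δ }  = { γ } ∪ { α, δ }
  { β, γ, δ }  = { α, ε }ᶜ
  { β, δ, ε }  = { β } ∪ { δ, ε }
  (now 32)
Pass 5: stable.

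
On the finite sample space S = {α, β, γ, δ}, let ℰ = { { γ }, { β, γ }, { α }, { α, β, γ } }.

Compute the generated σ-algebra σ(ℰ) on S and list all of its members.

Initial family (6 sets): { ∅, { α }, { γ }, { β, γ }, { α, β, γ }, S }.
Round 1 adds 5:
  { δ }  = S∖{ α, β, γ }
  { α, γ }  = { γ } ∪ { α }
  { α, δ }  = S∖{ β, γ }
  { α, β, δ }  = S∖{ γ }
  { β, γ, δ }  = S∖{ α }
  [11 total]
Round 2 adds 3:
  { β, δ }  = S∖{ α, γ }
  { γ, δ }  = { γ } ∪ { δ }
  { α, γ, δ }  = { γ } ∪ { α, δ }
  [14 total]
Round 3: 2 new —
  { β }  = S∖{ α, γ, δ }
  { α, β }  = S∖{ γ, δ }
  [16 total]
Round 4 adds nothing — fixpoint reached.

σ(ℰ) = { ∅, { α }, { β }, { γ }, { δ }, { α, β }, { α, γ }, { α, δ }, { β, γ }, { β, δ }, { γ, δ }, { α, β, γ }, { α, β, δ }, { α, γ, δ }, { β, γ, δ }, S }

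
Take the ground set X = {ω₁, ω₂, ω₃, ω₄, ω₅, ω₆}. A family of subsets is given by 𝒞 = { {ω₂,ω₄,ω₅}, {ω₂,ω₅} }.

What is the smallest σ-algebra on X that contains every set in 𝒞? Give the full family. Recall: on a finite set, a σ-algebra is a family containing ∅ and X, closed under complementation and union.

Initial family (4 sets): { {}, {ω₂,ω₅}, {ω₂,ω₄,ω₅}, X }.
Round 1: 2 new —
  {ω₁,ω₃,ω₆}  = ᶜ of {ω₂,ω₄,ω₅}
  {ω₁,ω₃,ω₄,ω₆}  = ᶜ of {ω₂,ω₅}
  |family| = 6
Round 2: 1 new —
  {ω₁,ω₂,ω₃,ω₅,ω₆}  = {ω₂,ω₅} ∪ {ω₁,ω₃,ω₆}
  |family| = 7
Round 3 (1 new):
  {ω₄}  = ᶜ of {ω₁,ω₂,ω₃,ω₅,ω₆}
  |family| = 8
Round 4: closed — nothing new.

Therefore σ(𝒞) = { {}, {ω₄}, {ω₂,ω₅}, {ω₁,ω₃,ω₆}, {ω₂,ω₄,ω₅}, {ω₁,ω₃,ω₄,ω₆}, {ω₁,ω₂,ω₃,ω₅,ω₆}, X } (|σ(𝒞)| = 8).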